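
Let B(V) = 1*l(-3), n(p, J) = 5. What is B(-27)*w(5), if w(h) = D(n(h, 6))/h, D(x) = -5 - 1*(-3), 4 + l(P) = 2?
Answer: ⅘ ≈ 0.80000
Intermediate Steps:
l(P) = -2 (l(P) = -4 + 2 = -2)
B(V) = -2 (B(V) = 1*(-2) = -2)
D(x) = -2 (D(x) = -5 + 3 = -2)
w(h) = -2/h
B(-27)*w(5) = -(-4)/5 = -2*(-⅖) = ⅘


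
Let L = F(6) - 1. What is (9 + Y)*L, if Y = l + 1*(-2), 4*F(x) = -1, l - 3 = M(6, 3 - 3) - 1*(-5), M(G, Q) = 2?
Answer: -85/4 ≈ -21.250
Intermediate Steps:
l = 10 (l = 3 + (2 - 1*(-5)) = 3 + (2 + 5) = 3 + 7 = 10)
F(x) = -¼ (F(x) = (¼)*(-1) = -¼)
Y = 8 (Y = 10 + 1*(-2) = 10 - 2 = 8)
L = -5/4 (L = -¼ - 1 = -5/4 ≈ -1.2500)
(9 + Y)*L = (9 + 8)*(-5/4) = 17*(-5/4) = -85/4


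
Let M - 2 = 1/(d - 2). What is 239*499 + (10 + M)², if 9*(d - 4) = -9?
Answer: 119430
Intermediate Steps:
d = 3 (d = 4 + (⅑)*(-9) = 4 - 1 = 3)
M = 3 (M = 2 + 1/(3 - 2) = 2 + 1/1 = 2 + 1 = 3)
239*499 + (10 + M)² = 239*499 + (10 + 3)² = 119261 + 13² = 119261 + 169 = 119430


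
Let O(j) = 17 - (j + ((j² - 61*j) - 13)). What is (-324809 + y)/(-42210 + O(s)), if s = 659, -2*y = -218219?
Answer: 431399/873842 ≈ 0.49368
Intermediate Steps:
y = 218219/2 (y = -½*(-218219) = 218219/2 ≈ 1.0911e+5)
O(j) = 30 - j² + 60*j (O(j) = 17 - (j + (-13 + j² - 61*j)) = 17 - (-13 + j² - 60*j) = 17 + (13 - j² + 60*j) = 30 - j² + 60*j)
(-324809 + y)/(-42210 + O(s)) = (-324809 + 218219/2)/(-42210 + (30 - 1*659² + 60*659)) = -431399/(2*(-42210 + (30 - 1*434281 + 39540))) = -431399/(2*(-42210 + (30 - 434281 + 39540))) = -431399/(2*(-42210 - 394711)) = -431399/2/(-436921) = -431399/2*(-1/436921) = 431399/873842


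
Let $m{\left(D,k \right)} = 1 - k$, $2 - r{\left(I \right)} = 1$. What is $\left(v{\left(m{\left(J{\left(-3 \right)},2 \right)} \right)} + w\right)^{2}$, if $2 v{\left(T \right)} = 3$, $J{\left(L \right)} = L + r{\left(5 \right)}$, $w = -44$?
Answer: $\frac{7225}{4} \approx 1806.3$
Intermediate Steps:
$r{\left(I \right)} = 1$ ($r{\left(I \right)} = 2 - 1 = 1$)
$J{\left(L \right)} = 1 + L$ ($J{\left(L \right)} = L + 1 = 1 + L$)
$v{\left(T \right)} = \frac{3}{2}$ ($v{\left(T \right)} = \frac{1}{2} \cdot 3 = \frac{3}{2}$)
$\left(v{\left(m{\left(J{\left(-3 \right)},2 \right)} \right)} + w\right)^{2} = \left(\frac{3}{2} - 44\right)^{2} = \left(- \frac{85}{2}\right)^{2} = \frac{7225}{4}$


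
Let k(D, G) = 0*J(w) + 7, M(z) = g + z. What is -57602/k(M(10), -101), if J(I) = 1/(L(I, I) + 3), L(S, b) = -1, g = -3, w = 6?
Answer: -57602/7 ≈ -8228.9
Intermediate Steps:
J(I) = 1/2 (J(I) = 1/(-1 + 3) = 1/2)
M(z) = -3 + z
k(D, G) = 7 (k(D, G) = 0*(1/2) + 7 = 0 + 7 = 7)
-57602/k(M(10), -101) = -57602/7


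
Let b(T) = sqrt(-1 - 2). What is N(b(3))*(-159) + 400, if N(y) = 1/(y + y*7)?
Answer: 400 + 53*I*sqrt(3)/8 ≈ 400.0 + 11.475*I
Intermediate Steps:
b(T) = I*sqrt(3) (b(T) = sqrt(-3) = I*sqrt(3))
N(y) = 1/(8*y) (N(y) = 1/(y + 7*y) = 1/(8*y))
N(b(3))*(-159) + 400 = (1/(8*((I*sqrt(3)))))*(-159) + 400 = ((-I*sqrt(3)/3)/8)*(-159) + 400 = -I*sqrt(3)/24*(-159) + 400 = 53*I*sqrt(3)/8 + 400 = 400 + 53*I*sqrt(3)/8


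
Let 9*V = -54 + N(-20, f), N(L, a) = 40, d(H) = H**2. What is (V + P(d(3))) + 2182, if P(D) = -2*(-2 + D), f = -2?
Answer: 19498/9 ≈ 2166.4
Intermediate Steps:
P(D) = 4 - 2*D
V = -14/9 (V = (-54 + 40)/9 = (1/9)*(-14) = -14/9 ≈ -1.5556)
(V + P(d(3))) + 2182 = (-14/9 + (4 - 2*3**2)) + 2182 = (-14/9 + (4 - 2*9)) + 2182 = (-14/9 + (4 - 18)) + 2182 = (-14/9 - 14) + 2182 = -140/9 + 2182 = 19498/9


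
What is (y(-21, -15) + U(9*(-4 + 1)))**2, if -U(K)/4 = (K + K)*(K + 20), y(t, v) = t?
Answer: 2350089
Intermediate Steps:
U(K) = -8*K*(20 + K) (U(K) = -4*(K + K)*(K + 20) = -4*2*K*(20 + K) = -8*K*(20 + K))
(y(-21, -15) + U(9*(-4 + 1)))**2 = (-21 - 8*9*(-4 + 1)*(20 + 9*(-4 + 1)))**2 = (-21 - 8*9*(-3)*(20 + 9*(-3)))**2 = (-21 - 8*(-27)*(20 - 27))**2 = (-21 - 8*(-27)*(-7))**2 = (-21 - 1512)**2 = (-1533)**2 = 2350089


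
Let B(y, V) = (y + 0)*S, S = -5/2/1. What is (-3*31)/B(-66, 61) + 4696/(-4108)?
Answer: -96407/56485 ≈ -1.7068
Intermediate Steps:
S = -5/2 (S = -5*½*1 = -5/2*1 = -5/2 ≈ -2.5000)
B(y, V) = -5*y/2 (B(y, V) = (y + 0)*(-5/2) = y*(-5/2) = -5*y/2)
(-3*31)/B(-66, 61) + 4696/(-4108) = (-3*31)/((-5/2*(-66))) + 4696/(-4108) = -93/165 + 4696*(-1/4108) = -93*1/165 - 1174/1027 = -31/55 - 1174/1027 = -96407/56485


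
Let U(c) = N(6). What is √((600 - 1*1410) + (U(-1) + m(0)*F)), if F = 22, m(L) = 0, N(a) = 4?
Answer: I*√806 ≈ 28.39*I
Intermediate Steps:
U(c) = 4
√((600 - 1*1410) + (U(-1) + m(0)*F)) = √((600 - 1*1410) + (4 + 0*22)) = √((600 - 1410) + (4 + 0)) = √(-810 + 4) = √(-806) = I*√806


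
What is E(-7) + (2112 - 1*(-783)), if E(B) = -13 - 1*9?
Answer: 2873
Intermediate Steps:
E(B) = -22 (E(B) = -13 - 9 = -22)
E(-7) + (2112 - 1*(-783)) = -22 + (2112 - 1*(-783)) = -22 + (2112 + 783) = -22 + 2895 = 2873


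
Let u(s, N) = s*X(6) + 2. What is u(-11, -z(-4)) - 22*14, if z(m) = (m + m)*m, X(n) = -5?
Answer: -251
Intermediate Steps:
z(m) = 2*m² (z(m) = (2*m)*m = 2*m²)
u(s, N) = 2 - 5*s (u(s, N) = s*(-5) + 2 = -5*s + 2 = 2 - 5*s)
u(-11, -z(-4)) - 22*14 = (2 - 5*(-11)) - 22*14 = (2 + 55) - 308 = 57 - 308 = -251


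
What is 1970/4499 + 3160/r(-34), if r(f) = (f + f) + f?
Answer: -7007950/229449 ≈ -30.543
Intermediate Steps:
r(f) = 3*f (r(f) = 2*f + f = 3*f)
1970/4499 + 3160/r(-34) = 1970/4499 + 3160/((3*(-34))) = 1970*(1/4499) + 3160/(-102) = 1970/4499 + 3160*(-1/102) = 1970/4499 - 1580/51 = -7007950/229449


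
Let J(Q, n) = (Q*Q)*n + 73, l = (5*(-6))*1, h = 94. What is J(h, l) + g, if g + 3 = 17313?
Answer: -247697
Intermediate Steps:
g = 17310 (g = -3 + 17313 = 17310)
l = -30 (l = -30*1 = -30)
J(Q, n) = 73 + n*Q² (J(Q, n) = Q²*n + 73 = n*Q² + 73 = 73 + n*Q²)
J(h, l) + g = (73 - 30*94²) + 17310 = (73 - 30*8836) + 17310 = (73 - 265080) + 17310 = -265007 + 17310 = -247697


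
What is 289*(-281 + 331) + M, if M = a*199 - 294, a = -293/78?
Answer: 1045861/78 ≈ 13408.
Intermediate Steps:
a = -293/78 (a = -293*1/78 = -293/78 ≈ -3.7564)
M = -81239/78 (M = -293/78*199 - 294 = -58307/78 - 294 = -81239/78 ≈ -1041.5)
289*(-281 + 331) + M = 289*(-281 + 331) - 81239/78 = 289*50 - 81239/78 = 14450 - 81239/78 = 1045861/78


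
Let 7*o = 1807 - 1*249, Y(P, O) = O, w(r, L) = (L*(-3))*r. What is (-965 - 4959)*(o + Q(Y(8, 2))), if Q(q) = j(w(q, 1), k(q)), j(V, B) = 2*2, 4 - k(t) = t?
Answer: -9395464/7 ≈ -1.3422e+6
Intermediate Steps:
w(r, L) = -3*L*r (w(r, L) = (-3*L)*r = -3*L*r)
k(t) = 4 - t
j(V, B) = 4
o = 1558/7 (o = (1807 - 1*249)/7 = (1807 - 249)/7 = (1/7)*1558 = 1558/7 ≈ 222.57)
Q(q) = 4
(-965 - 4959)*(o + Q(Y(8, 2))) = (-965 - 4959)*(1558/7 + 4) = -5924*1586/7 = -9395464/7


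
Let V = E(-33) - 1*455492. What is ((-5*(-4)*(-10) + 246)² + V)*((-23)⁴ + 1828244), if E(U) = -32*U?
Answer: -953529007200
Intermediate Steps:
V = -454436 (V = -32*(-33) - 1*455492 = 1056 - 455492 = -454436)
((-5*(-4)*(-10) + 246)² + V)*((-23)⁴ + 1828244) = ((-5*(-4)*(-10) + 246)² - 454436)*((-23)⁴ + 1828244) = ((20*(-10) + 246)² - 454436)*(279841 + 1828244) = ((-200 + 246)² - 454436)*2108085 = (46² - 454436)*2108085 = (2116 - 454436)*2108085 = -452320*2108085 = -953529007200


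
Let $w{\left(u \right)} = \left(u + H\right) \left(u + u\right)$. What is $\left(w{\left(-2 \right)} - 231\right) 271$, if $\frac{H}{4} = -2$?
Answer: $-51761$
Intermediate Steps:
$H = -8$ ($H = 4 \left(-2\right) = -8$)
$w{\left(u \right)} = 2 u \left(-8 + u\right)$ ($w{\left(u \right)} = \left(u - 8\right) \left(u + u\right) = \left(-8 + u\right) 2 u = 2 u \left(-8 + u\right)$)
$\left(w{\left(-2 \right)} - 231\right) 271 = \left(2 \left(-2\right) \left(-8 - 2\right) - 231\right) 271 = \left(2 \left(-2\right) \left(-10\right) - 231\right) 271 = \left(40 - 231\right) 271 = \left(-191\right) 271 = -51761$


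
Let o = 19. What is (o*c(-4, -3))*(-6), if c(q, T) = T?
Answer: 342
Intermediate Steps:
(o*c(-4, -3))*(-6) = (19*(-3))*(-6) = -57*(-6) = 342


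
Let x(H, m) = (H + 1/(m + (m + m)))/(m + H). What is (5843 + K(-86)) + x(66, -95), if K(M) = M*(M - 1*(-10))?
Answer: 102293626/8265 ≈ 12377.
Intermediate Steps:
x(H, m) = (H + 1/(3*m))/(H + m) (x(H, m) = (H + 1/(m + 2*m))/(H + m) = (H + 1/(3*m))/(H + m))
K(M) = M*(10 + M) (K(M) = M*(M + 10) = M*(10 + M))
(5843 + K(-86)) + x(66, -95) = (5843 - 86*(10 - 86)) + (⅓ + 66*(-95))/((-95)*(66 - 95)) = (5843 - 86*(-76)) - 1/95*(⅓ - 6270)/(-29) = (5843 + 6536) - 1/95*(-1/29)*(-18809/3) = 12379 - 18809/8265 = 102293626/8265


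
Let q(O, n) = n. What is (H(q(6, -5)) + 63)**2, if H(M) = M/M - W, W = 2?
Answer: 3844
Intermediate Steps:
H(M) = -1 (H(M) = M/M - 1*2 = 1 - 2 = -1)
(H(q(6, -5)) + 63)**2 = (-1 + 63)**2 = 62**2 = 3844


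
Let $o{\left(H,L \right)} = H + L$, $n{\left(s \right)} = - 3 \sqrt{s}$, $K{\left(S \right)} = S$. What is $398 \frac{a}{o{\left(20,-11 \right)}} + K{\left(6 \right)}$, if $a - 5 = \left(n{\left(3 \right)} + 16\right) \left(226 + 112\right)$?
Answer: $\frac{2154428}{9} - \frac{134524 \sqrt{3}}{3} \approx 1.6171 \cdot 10^{5}$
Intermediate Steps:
$a = 5413 - 1014 \sqrt{3}$ ($a = 5 + \left(- 3 \sqrt{3} + 16\right) \left(226 + 112\right) = 5 + \left(16 - 3 \sqrt{3}\right) 338 = 5 + \left(5408 - 1014 \sqrt{3}\right) = 5413 - 1014 \sqrt{3} \approx 3656.7$)
$398 \frac{a}{o{\left(20,-11 \right)}} + K{\left(6 \right)} = 398 \frac{5413 - 1014 \sqrt{3}}{20 - 11} + 6 = 398 \frac{5413 - 1014 \sqrt{3}}{9} + 6 = 398 \left(5413 - 1014 \sqrt{3}\right) \frac{1}{9} + 6 = 398 \left(\frac{5413}{9} - \frac{338 \sqrt{3}}{3}\right) + 6 = \left(\frac{2154374}{9} - \frac{134524 \sqrt{3}}{3}\right) + 6 = \frac{2154428}{9} - \frac{134524 \sqrt{3}}{3}$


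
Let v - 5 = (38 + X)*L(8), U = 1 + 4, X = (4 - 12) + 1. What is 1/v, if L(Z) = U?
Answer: 1/160 ≈ 0.0062500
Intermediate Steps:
X = -7 (X = -8 + 1 = -7)
U = 5
L(Z) = 5
v = 160 (v = 5 + (38 - 7)*5 = 5 + 31*5 = 5 + 155 = 160)
1/v = 1/160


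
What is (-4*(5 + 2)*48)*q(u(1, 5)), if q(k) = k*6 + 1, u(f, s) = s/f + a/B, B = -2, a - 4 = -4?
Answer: -41664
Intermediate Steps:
a = 0 (a = 4 - 4 = 0)
u(f, s) = s/f (u(f, s) = s/f + 0/(-2) = s/f + 0*(-½) = s/f + 0 = s/f)
q(k) = 1 + 6*k (q(k) = 6*k + 1 = 1 + 6*k)
(-4*(5 + 2)*48)*q(u(1, 5)) = (-4*(5 + 2)*48)*(1 + 6*(5/1)) = (-4*7*48)*(1 + 6*(5*1)) = (-28*48)*(1 + 6*5) = -1344*(1 + 30) = -1344*31 = -41664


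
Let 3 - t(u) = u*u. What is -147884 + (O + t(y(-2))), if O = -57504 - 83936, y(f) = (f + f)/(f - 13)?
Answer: -65097241/225 ≈ -2.8932e+5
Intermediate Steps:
y(f) = 2*f/(-13 + f) (y(f) = (2*f)/(-13 + f) = 2*f/(-13 + f))
O = -141440
t(u) = 3 - u² (t(u) = 3 - u*u = 3 - u²)
-147884 + (O + t(y(-2))) = -147884 + (-141440 + (3 - (2*(-2)/(-13 - 2))²)) = -147884 + (-141440 + (3 - (2*(-2)/(-15))²)) = -147884 + (-141440 + (3 - (2*(-2)*(-1/15))²)) = -147884 + (-141440 + (3 - (4/15)²)) = -147884 + (-141440 + (3 - 1*16/225)) = -147884 + (-141440 + (3 - 16/225)) = -147884 + (-141440 + 659/225) = -147884 - 31823341/225 = -65097241/225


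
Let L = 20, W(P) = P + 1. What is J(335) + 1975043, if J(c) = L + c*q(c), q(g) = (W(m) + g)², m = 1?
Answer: 40020678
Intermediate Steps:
W(P) = 1 + P
q(g) = (2 + g)² (q(g) = ((1 + 1) + g)² = (2 + g)²)
J(c) = 20 + c*(2 + c)²
J(335) + 1975043 = (20 + 335*(2 + 335)²) + 1975043 = (20 + 335*337²) + 1975043 = (20 + 335*113569) + 1975043 = (20 + 38045615) + 1975043 = 38045635 + 1975043 = 40020678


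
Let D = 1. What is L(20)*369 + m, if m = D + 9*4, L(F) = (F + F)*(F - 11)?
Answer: 132877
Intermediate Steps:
L(F) = 2*F*(-11 + F) (L(F) = (2*F)*(-11 + F) = 2*F*(-11 + F))
m = 37 (m = 1 + 9*4 = 1 + 36 = 37)
L(20)*369 + m = (2*20*(-11 + 20))*369 + 37 = (2*20*9)*369 + 37 = 360*369 + 37 = 132840 + 37 = 132877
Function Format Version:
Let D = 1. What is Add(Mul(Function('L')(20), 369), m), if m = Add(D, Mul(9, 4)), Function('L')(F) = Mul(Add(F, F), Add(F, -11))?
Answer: 132877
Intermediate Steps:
Function('L')(F) = Mul(2, F, Add(-11, F)) (Function('L')(F) = Mul(Mul(2, F), Add(-11, F)) = Mul(2, F, Add(-11, F)))
m = 37 (m = Add(1, Mul(9, 4)) = Add(1, 36) = 37)
Add(Mul(Function('L')(20), 369), m) = Add(Mul(Mul(2, 20, Add(-11, 20)), 369), 37) = Add(Mul(Mul(2, 20, 9), 369), 37) = Add(Mul(360, 369), 37) = Add(132840, 37) = 132877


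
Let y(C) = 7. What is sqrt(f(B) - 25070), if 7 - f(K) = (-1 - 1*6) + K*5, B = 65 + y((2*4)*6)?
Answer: 6*I*sqrt(706) ≈ 159.42*I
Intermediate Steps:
B = 72 (B = 65 + 7 = 72)
f(K) = 14 - 5*K (f(K) = 7 - ((-1 - 1*6) + K*5) = 7 - ((-1 - 6) + 5*K) = 7 - (-7 + 5*K) = 7 + (7 - 5*K) = 14 - 5*K)
sqrt(f(B) - 25070) = sqrt((14 - 5*72) - 25070) = sqrt((14 - 360) - 25070) = sqrt(-346 - 25070) = sqrt(-25416) = 6*I*sqrt(706)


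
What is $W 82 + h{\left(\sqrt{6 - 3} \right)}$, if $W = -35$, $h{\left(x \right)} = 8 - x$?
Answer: $-2862 - \sqrt{3} \approx -2863.7$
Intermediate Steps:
$W 82 + h{\left(\sqrt{6 - 3} \right)} = \left(-35\right) 82 + \left(8 - \sqrt{6 - 3}\right) = -2870 + \left(8 - \sqrt{3}\right) = -2862 - \sqrt{3}$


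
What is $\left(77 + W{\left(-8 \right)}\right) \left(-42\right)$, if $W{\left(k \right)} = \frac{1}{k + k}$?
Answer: $- \frac{25851}{8} \approx -3231.4$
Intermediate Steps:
$W{\left(k \right)} = \frac{1}{2 k}$
$\left(77 + W{\left(-8 \right)}\right) \left(-42\right) = \left(77 + \frac{1}{2 \left(-8\right)}\right) \left(-42\right) = \left(77 + \frac{1}{2} \left(- \frac{1}{8}\right)\right) \left(-42\right) = \left(77 - \frac{1}{16}\right) \left(-42\right) = \frac{1231}{16} \left(-42\right) = - \frac{25851}{8}$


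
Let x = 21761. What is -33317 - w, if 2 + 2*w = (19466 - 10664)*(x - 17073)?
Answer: -20665204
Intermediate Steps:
w = 20631887 (w = -1 + ((19466 - 10664)*(21761 - 17073))/2 = -1 + (8802*4688)/2 = -1 + (½)*41263776 = -1 + 20631888 = 20631887)
-33317 - w = -33317 - 1*20631887 = -33317 - 20631887 = -20665204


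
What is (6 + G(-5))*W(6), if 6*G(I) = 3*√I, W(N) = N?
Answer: 36 + 3*I*√5 ≈ 36.0 + 6.7082*I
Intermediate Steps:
G(I) = √I/2 (G(I) = (3*√I)/6 = √I/2)
(6 + G(-5))*W(6) = (6 + √(-5)/2)*6 = (6 + (I*√5)/2)*6 = (6 + I*√5/2)*6 = 36 + 3*I*√5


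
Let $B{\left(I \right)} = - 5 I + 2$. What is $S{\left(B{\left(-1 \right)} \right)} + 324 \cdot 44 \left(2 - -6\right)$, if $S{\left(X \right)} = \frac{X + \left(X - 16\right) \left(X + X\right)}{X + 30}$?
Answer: $\frac{4219657}{37} \approx 1.1404 \cdot 10^{5}$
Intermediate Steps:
$B{\left(I \right)} = 2 - 5 I$
$S{\left(X \right)} = \frac{X + 2 X \left(-16 + X\right)}{30 + X}$ ($S{\left(X \right)} = \frac{X + \left(-16 + X\right) 2 X}{30 + X} = \frac{X + 2 X \left(-16 + X\right)}{30 + X}$)
$S{\left(B{\left(-1 \right)} \right)} + 324 \cdot 44 \left(2 - -6\right) = \frac{\left(2 - -5\right) \left(-31 + 2 \left(2 - -5\right)\right)}{30 + \left(2 - -5\right)} + 324 \cdot 44 \left(2 - -6\right) = \frac{\left(2 + 5\right) \left(-31 + 2 \left(2 + 5\right)\right)}{30 + \left(2 + 5\right)} + 324 \cdot 44 \left(2 + 6\right) = \frac{7 \left(-31 + 2 \cdot 7\right)}{30 + 7} + 324 \cdot 44 \cdot 8 = \frac{7 \left(-31 + 14\right)}{37} + 324 \cdot 352 = 7 \cdot \frac{1}{37} \left(-17\right) + 114048 = - \frac{119}{37} + 114048 = \frac{4219657}{37}$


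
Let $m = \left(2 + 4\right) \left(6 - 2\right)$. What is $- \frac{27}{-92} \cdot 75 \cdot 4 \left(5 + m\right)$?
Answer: $\frac{58725}{23} \approx 2553.3$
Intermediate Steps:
$m = 24$ ($m = 6 \cdot 4 = 24$)
$- \frac{27}{-92} \cdot 75 \cdot 4 \left(5 + m\right) = - \frac{27}{-92} \cdot 75 \cdot 4 \left(5 + 24\right) = \left(-27\right) \left(- \frac{1}{92}\right) 75 \cdot 4 \cdot 29 = \frac{27}{92} \cdot 75 \cdot 116 = \frac{2025}{92} \cdot 116 = \frac{58725}{23}$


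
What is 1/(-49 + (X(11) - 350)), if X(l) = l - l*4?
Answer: -1/432 ≈ -0.0023148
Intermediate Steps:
X(l) = -3*l (X(l) = l - 4*l = -3*l)
1/(-49 + (X(11) - 350)) = 1/(-49 + (-3*11 - 350)) = 1/(-49 + (-33 - 350)) = 1/(-49 - 383) = 1/(-432) = -1/432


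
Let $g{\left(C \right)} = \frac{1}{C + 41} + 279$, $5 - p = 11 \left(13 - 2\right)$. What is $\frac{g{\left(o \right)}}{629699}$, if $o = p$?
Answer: $\frac{20924}{47227425} \approx 0.00044305$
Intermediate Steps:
$p = -116$ ($p = 5 - 11 \left(13 - 2\right) = 5 - 11 \cdot 11 = 5 - 121 = -116$)
$o = -116$
$g{\left(C \right)} = 279 + \frac{1}{41 + C}$ ($g{\left(C \right)} = \frac{1}{41 + C} + 279 = 279 + \frac{1}{41 + C}$)
$\frac{g{\left(o \right)}}{629699} = \frac{\frac{1}{41 - 116} \left(11440 + 279 \left(-116\right)\right)}{629699} = \frac{11440 - 32364}{-75} \cdot \frac{1}{629699} = \left(- \frac{1}{75}\right) \left(-20924\right) \frac{1}{629699} = \frac{20924}{75} \cdot \frac{1}{629699} = \frac{20924}{47227425}$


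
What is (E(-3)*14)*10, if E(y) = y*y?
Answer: 1260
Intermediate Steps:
E(y) = y²
(E(-3)*14)*10 = ((-3)²*14)*10 = (9*14)*10 = 126*10 = 1260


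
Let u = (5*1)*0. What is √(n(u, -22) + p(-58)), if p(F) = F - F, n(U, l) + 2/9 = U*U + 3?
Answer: 5/3 ≈ 1.6667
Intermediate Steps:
u = 0 (u = 5*0 = 0)
n(U, l) = 25/9 + U² (n(U, l) = -2/9 + (U*U + 3) = -2/9 + (U² + 3) = -2/9 + (3 + U²) = 25/9 + U²)
p(F) = 0
√(n(u, -22) + p(-58)) = √((25/9 + 0²) + 0) = √((25/9 + 0) + 0) = √(25/9 + 0) = √(25/9) = 5/3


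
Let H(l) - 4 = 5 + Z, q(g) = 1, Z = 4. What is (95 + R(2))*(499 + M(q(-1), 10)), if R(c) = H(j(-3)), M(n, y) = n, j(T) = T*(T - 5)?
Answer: 54000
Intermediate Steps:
j(T) = T*(-5 + T)
H(l) = 13 (H(l) = 4 + (5 + 4) = 4 + 9 = 13)
R(c) = 13
(95 + R(2))*(499 + M(q(-1), 10)) = (95 + 13)*(499 + 1) = 108*500 = 54000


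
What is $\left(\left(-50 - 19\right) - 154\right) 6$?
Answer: $-1338$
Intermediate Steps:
$\left(\left(-50 - 19\right) - 154\right) 6 = \left(-69 - 154\right) 6 = \left(-223\right) 6 = -1338$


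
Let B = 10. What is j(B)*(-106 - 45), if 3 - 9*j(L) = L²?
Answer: 14647/9 ≈ 1627.4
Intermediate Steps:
j(L) = ⅓ - L²/9
j(B)*(-106 - 45) = (⅓ - ⅑*10²)*(-106 - 45) = (⅓ - ⅑*100)*(-151) = (⅓ - 100/9)*(-151) = -97/9*(-151) = 14647/9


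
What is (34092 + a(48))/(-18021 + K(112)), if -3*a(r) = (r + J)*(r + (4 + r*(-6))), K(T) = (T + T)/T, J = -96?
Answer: -30316/18019 ≈ -1.6824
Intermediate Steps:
K(T) = 2 (K(T) = (2*T)/T = 2)
a(r) = -(-96 + r)*(4 - 5*r)/3 (a(r) = -(r - 96)*(r + (4 + r*(-6)))/3 = -(-96 + r)*(r + (4 - 6*r))/3 = -(-96 + r)*(4 - 5*r)/3)
(34092 + a(48))/(-18021 + K(112)) = (34092 + (128 - 484/3*48 + (5/3)*48²))/(-18021 + 2) = (34092 + (128 - 7744 + (5/3)*2304))/(-18019) = (34092 + (128 - 7744 + 3840))*(-1/18019) = (34092 - 3776)*(-1/18019) = 30316*(-1/18019) = -30316/18019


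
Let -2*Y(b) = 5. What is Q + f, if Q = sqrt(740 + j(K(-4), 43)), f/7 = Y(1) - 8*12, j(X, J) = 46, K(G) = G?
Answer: -1379/2 + sqrt(786) ≈ -661.46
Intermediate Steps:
Y(b) = -5/2 (Y(b) = -1/2*5 = -5/2)
f = -1379/2 (f = 7*(-5/2 - 8*12) = 7*(-5/2 - 96) = 7*(-197/2) = -1379/2 ≈ -689.50)
Q = sqrt(786) (Q = sqrt(740 + 46) = sqrt(786) ≈ 28.036)
Q + f = sqrt(786) - 1379/2 = -1379/2 + sqrt(786)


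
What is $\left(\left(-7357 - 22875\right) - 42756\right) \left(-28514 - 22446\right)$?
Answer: $3719468480$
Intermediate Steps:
$\left(\left(-7357 - 22875\right) - 42756\right) \left(-28514 - 22446\right) = \left(\left(-7357 - 22875\right) - 42756\right) \left(-50960\right) = \left(-30232 - 42756\right) \left(-50960\right) = \left(-72988\right) \left(-50960\right) = 3719468480$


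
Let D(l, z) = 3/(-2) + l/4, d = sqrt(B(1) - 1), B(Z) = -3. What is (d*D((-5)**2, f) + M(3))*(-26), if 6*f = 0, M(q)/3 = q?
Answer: -234 - 247*I ≈ -234.0 - 247.0*I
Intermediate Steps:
M(q) = 3*q
f = 0 (f = (1/6)*0 = 0)
d = 2*I (d = sqrt(-3 - 1) = sqrt(-4) = 2*I ≈ 2.0*I)
D(l, z) = -3/2 + l/4 (D(l, z) = 3*(-1/2) + l*(1/4) = -3/2 + l/4)
(d*D((-5)**2, f) + M(3))*(-26) = ((2*I)*(-3/2 + (1/4)*(-5)**2) + 3*3)*(-26) = ((2*I)*(-3/2 + (1/4)*25) + 9)*(-26) = ((2*I)*(-3/2 + 25/4) + 9)*(-26) = ((2*I)*(19/4) + 9)*(-26) = (19*I/2 + 9)*(-26) = (9 + 19*I/2)*(-26) = -234 - 247*I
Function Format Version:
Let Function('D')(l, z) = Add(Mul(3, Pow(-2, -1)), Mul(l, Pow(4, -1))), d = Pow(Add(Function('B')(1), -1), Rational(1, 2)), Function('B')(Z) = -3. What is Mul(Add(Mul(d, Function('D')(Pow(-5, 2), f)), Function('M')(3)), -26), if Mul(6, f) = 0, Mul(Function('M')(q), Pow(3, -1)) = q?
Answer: Add(-234, Mul(-247, I)) ≈ Add(-234.00, Mul(-247.00, I))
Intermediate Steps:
Function('M')(q) = Mul(3, q)
f = 0 (f = Mul(Rational(1, 6), 0) = 0)
d = Mul(2, I) (d = Pow(Add(-3, -1), Rational(1, 2)) = Pow(-4, Rational(1, 2)) = Mul(2, I) ≈ Mul(2.0000, I))
Function('D')(l, z) = Add(Rational(-3, 2), Mul(Rational(1, 4), l)) (Function('D')(l, z) = Add(Mul(3, Rational(-1, 2)), Mul(l, Rational(1, 4))) = Add(Rational(-3, 2), Mul(Rational(1, 4), l)))
Mul(Add(Mul(d, Function('D')(Pow(-5, 2), f)), Function('M')(3)), -26) = Mul(Add(Mul(Mul(2, I), Add(Rational(-3, 2), Mul(Rational(1, 4), Pow(-5, 2)))), Mul(3, 3)), -26) = Mul(Add(Mul(Mul(2, I), Add(Rational(-3, 2), Mul(Rational(1, 4), 25))), 9), -26) = Mul(Add(Mul(Mul(2, I), Add(Rational(-3, 2), Rational(25, 4))), 9), -26) = Mul(Add(Mul(Mul(2, I), Rational(19, 4)), 9), -26) = Mul(Add(Mul(Rational(19, 2), I), 9), -26) = Mul(Add(9, Mul(Rational(19, 2), I)), -26) = Add(-234, Mul(-247, I))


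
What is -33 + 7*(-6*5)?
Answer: -243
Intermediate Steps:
-33 + 7*(-6*5) = -33 + 7*(-30) = -33 - 210 = -243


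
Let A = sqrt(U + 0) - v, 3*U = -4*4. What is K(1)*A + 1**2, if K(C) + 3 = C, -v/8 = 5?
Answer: -79 - 8*I*sqrt(3)/3 ≈ -79.0 - 4.6188*I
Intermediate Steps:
v = -40 (v = -8*5 = -40)
K(C) = -3 + C
U = -16/3 (U = (-4*4)/3 = (1/3)*(-16) = -16/3 ≈ -5.3333)
A = 40 + 4*I*sqrt(3)/3 (A = sqrt(-16/3 + 0) - 1*(-40) = sqrt(-16/3) + 40 = 4*I*sqrt(3)/3 + 40 = 40 + 4*I*sqrt(3)/3 ≈ 40.0 + 2.3094*I)
K(1)*A + 1**2 = (-3 + 1)*(40 + 4*I*sqrt(3)/3) + 1**2 = -2*(40 + 4*I*sqrt(3)/3) + 1 = (-80 - 8*I*sqrt(3)/3) + 1 = -79 - 8*I*sqrt(3)/3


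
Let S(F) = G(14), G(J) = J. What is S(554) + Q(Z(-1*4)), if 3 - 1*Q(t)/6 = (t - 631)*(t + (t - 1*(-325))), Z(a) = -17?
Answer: 1131440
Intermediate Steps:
S(F) = 14
Q(t) = 18 - 6*(-631 + t)*(325 + 2*t) (Q(t) = 18 - 6*(t - 631)*(t + (t - 1*(-325))) = 18 - 6*(-631 + t)*(t + (t + 325)) = 18 - 6*(-631 + t)*(t + (325 + t)) = 18 - 6*(-631 + t)*(325 + 2*t))
S(554) + Q(Z(-1*4)) = 14 + (1230468 - 12*(-17)² + 5622*(-17)) = 14 + (1230468 - 12*289 - 95574) = 14 + (1230468 - 3468 - 95574) = 14 + 1131426 = 1131440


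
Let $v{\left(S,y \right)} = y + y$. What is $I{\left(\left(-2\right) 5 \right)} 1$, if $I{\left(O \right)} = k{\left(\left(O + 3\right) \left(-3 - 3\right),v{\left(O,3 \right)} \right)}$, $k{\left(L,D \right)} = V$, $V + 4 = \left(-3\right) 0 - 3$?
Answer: $-7$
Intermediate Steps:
$v{\left(S,y \right)} = 2 y$
$V = -7$ ($V = -4 - 3 = -7$)
$k{\left(L,D \right)} = -7$
$I{\left(O \right)} = -7$
$I{\left(\left(-2\right) 5 \right)} 1 = \left(-7\right) 1 = -7$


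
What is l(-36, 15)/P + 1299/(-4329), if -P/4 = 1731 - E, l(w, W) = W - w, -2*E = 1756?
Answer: -4592381/15059148 ≈ -0.30496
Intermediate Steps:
E = -878 (E = -1/2*1756 = -878)
P = -10436 (P = -4*(1731 - 1*(-878)) = -4*(1731 + 878) = -4*2609 = -10436)
l(-36, 15)/P + 1299/(-4329) = (15 - 1*(-36))/(-10436) + 1299/(-4329) = (15 + 36)*(-1/10436) + 1299*(-1/4329) = 51*(-1/10436) - 433/1443 = -51/10436 - 433/1443 = -4592381/15059148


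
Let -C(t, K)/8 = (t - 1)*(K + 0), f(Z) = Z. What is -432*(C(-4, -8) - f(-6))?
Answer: 135648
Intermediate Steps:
C(t, K) = -8*K*(-1 + t) (C(t, K) = -8*(t - 1)*(K + 0) = -8*(-1 + t)*K = -8*K*(-1 + t))
-432*(C(-4, -8) - f(-6)) = -432*(8*(-8)*(1 - 1*(-4)) - 1*(-6)) = -432*(8*(-8)*(1 + 4) + 6) = -432*(8*(-8)*5 + 6) = -432*(-320 + 6) = -432*(-314) = 135648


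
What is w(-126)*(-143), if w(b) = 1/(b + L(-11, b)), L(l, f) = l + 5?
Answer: 13/12 ≈ 1.0833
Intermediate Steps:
L(l, f) = 5 + l
w(b) = 1/(-6 + b) (w(b) = 1/(b + (5 - 11)) = 1/(b - 6) = 1/(-6 + b))
w(-126)*(-143) = -143/(-6 - 126) = -143/(-132) = -1/132*(-143) = 13/12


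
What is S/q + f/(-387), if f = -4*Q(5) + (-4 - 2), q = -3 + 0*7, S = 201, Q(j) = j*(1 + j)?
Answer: -2867/43 ≈ -66.674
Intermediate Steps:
q = -3 (q = -3 + 0 = -3)
f = -126 (f = -20*(1 + 5) + (-4 - 2) = -20*6 - 6 = -4*30 - 6 = -120 - 6 = -126)
S/q + f/(-387) = 201/(-3) - 126/(-387) = 201*(-⅓) - 126*(-1/387) = -67 + 14/43 = -2867/43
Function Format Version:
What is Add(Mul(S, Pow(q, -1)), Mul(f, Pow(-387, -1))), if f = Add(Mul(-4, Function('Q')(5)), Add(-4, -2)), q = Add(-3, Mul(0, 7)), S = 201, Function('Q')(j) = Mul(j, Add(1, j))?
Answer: Rational(-2867, 43) ≈ -66.674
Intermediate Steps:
q = -3 (q = Add(-3, 0) = -3)
f = -126 (f = Add(Mul(-4, Mul(5, Add(1, 5))), Add(-4, -2)) = Add(Mul(-4, Mul(5, 6)), -6) = Add(Mul(-4, 30), -6) = Add(-120, -6) = -126)
Add(Mul(S, Pow(q, -1)), Mul(f, Pow(-387, -1))) = Add(Mul(201, Pow(-3, -1)), Mul(-126, Pow(-387, -1))) = Add(Mul(201, Rational(-1, 3)), Mul(-126, Rational(-1, 387))) = Add(-67, Rational(14, 43)) = Rational(-2867, 43)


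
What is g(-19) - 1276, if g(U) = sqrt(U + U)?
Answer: -1276 + I*sqrt(38) ≈ -1276.0 + 6.1644*I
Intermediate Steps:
g(U) = sqrt(2)*sqrt(U) (g(U) = sqrt(2*U) = sqrt(2)*sqrt(U))
g(-19) - 1276 = sqrt(2)*sqrt(-19) - 1276 = sqrt(2)*(I*sqrt(19)) - 1276 = I*sqrt(38) - 1276 = -1276 + I*sqrt(38)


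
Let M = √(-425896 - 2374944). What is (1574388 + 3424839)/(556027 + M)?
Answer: 2779705191129/309168825569 - 69989178*I*√14290/309168825569 ≈ 8.9909 - 0.027061*I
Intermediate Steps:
M = 14*I*√14290 (M = √(-2800840) = 14*I*√14290 ≈ 1673.6*I)
(1574388 + 3424839)/(556027 + M) = (1574388 + 3424839)/(556027 + 14*I*√14290) = 4999227/(556027 + 14*I*√14290)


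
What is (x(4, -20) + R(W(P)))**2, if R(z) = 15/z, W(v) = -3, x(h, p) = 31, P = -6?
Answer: 676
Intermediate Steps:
(x(4, -20) + R(W(P)))**2 = (31 + 15/(-3))**2 = (31 + 15*(-1/3))**2 = (31 - 5)**2 = 26**2 = 676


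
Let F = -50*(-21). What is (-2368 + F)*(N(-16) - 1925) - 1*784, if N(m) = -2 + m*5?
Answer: 2644442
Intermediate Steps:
N(m) = -2 + 5*m
F = 1050
(-2368 + F)*(N(-16) - 1925) - 1*784 = (-2368 + 1050)*((-2 + 5*(-16)) - 1925) - 1*784 = -1318*((-2 - 80) - 1925) - 784 = -1318*(-82 - 1925) - 784 = -1318*(-2007) - 784 = 2645226 - 784 = 2644442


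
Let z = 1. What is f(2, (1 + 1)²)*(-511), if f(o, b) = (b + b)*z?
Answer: -4088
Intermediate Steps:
f(o, b) = 2*b (f(o, b) = (b + b)*1 = (2*b)*1 = 2*b)
f(2, (1 + 1)²)*(-511) = (2*(1 + 1)²)*(-511) = (2*2²)*(-511) = (2*4)*(-511) = 8*(-511) = -4088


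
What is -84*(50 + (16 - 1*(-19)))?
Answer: -7140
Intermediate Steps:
-84*(50 + (16 - 1*(-19))) = -84*(50 + (16 + 19)) = -84*(50 + 35) = -84*85 = -7140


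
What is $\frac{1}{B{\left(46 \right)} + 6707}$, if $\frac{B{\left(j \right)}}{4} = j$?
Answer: $\frac{1}{6891} \approx 0.00014512$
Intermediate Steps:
$B{\left(j \right)} = 4 j$
$\frac{1}{B{\left(46 \right)} + 6707} = \frac{1}{4 \cdot 46 + 6707} = \frac{1}{184 + 6707} = \frac{1}{6891}$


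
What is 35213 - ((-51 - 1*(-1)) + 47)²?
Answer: 35204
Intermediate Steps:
35213 - ((-51 - 1*(-1)) + 47)² = 35213 - ((-51 + 1) + 47)² = 35213 - (-50 + 47)² = 35213 - 1*(-3)² = 35213 - 1*9 = 35213 - 9 = 35204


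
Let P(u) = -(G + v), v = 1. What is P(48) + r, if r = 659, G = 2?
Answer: 656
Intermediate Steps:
P(u) = -3 (P(u) = -(2 + 1) = -1*3 = -3)
P(48) + r = -3 + 659 = 656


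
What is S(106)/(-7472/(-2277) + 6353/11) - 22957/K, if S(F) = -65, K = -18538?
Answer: 27617902961/24517302134 ≈ 1.1265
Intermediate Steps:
S(106)/(-7472/(-2277) + 6353/11) - 22957/K = -65/(-7472/(-2277) + 6353/11) - 22957/(-18538) = -65/(-7472*(-1/2277) + 6353*(1/11)) - 22957*(-1/18538) = -65/(7472/2277 + 6353/11) + 22957/18538 = -65/1322543/2277 + 22957/18538 = -65*2277/1322543 + 22957/18538 = -148005/1322543 + 22957/18538 = 27617902961/24517302134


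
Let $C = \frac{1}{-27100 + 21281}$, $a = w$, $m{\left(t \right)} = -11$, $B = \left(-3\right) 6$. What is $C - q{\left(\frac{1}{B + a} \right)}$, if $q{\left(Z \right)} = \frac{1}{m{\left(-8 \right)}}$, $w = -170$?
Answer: $\frac{48}{529} \approx 0.090737$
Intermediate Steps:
$B = -18$
$a = -170$
$C = - \frac{1}{5819}$ ($C = \frac{1}{-5819} = - \frac{1}{5819} \approx -0.00017185$)
$q{\left(Z \right)} = - \frac{1}{11}$ ($q{\left(Z \right)} = \frac{1}{-11} = - \frac{1}{11}$)
$C - q{\left(\frac{1}{B + a} \right)} = - \frac{1}{5819} - - \frac{1}{11} = - \frac{1}{5819} + \frac{1}{11} = \frac{48}{529}$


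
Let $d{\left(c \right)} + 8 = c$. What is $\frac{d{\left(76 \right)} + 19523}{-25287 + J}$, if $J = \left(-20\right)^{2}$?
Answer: $- \frac{19591}{24887} \approx -0.7872$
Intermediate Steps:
$J = 400$
$d{\left(c \right)} = -8 + c$
$\frac{d{\left(76 \right)} + 19523}{-25287 + J} = \frac{\left(-8 + 76\right) + 19523}{-25287 + 400} = \frac{68 + 19523}{-24887} = 19591 \left(- \frac{1}{24887}\right) = - \frac{19591}{24887}$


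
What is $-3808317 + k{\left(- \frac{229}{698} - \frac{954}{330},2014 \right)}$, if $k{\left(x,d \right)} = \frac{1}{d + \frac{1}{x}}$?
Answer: $- \frac{947683263863519}{248845688} \approx -3.8083 \cdot 10^{6}$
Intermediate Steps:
$-3808317 + k{\left(- \frac{229}{698} - \frac{954}{330},2014 \right)} = -3808317 + \frac{- \frac{229}{698} - \frac{954}{330}}{1 + 2014 \left(- \frac{229}{698} - \frac{954}{330}\right)} = -3808317 + \frac{\left(-229\right) \frac{1}{698} - \frac{159}{55}}{1 + 2014 \left(\left(-229\right) \frac{1}{698} - \frac{159}{55}\right)} = -3808317 + \frac{- \frac{229}{698} - \frac{159}{55}}{1 + 2014 \left(- \frac{229}{698} - \frac{159}{55}\right)} = -3808317 - \frac{123577}{38390 \left(1 + 2014 \left(- \frac{123577}{38390}\right)\right)} = -3808317 - \frac{123577}{38390 \left(1 - \frac{124442039}{19195}\right)} = -3808317 - \frac{123577}{38390 \left(- \frac{124422844}{19195}\right)} = -3808317 - - \frac{123577}{248845688} = -3808317 + \frac{123577}{248845688} = - \frac{947683263863519}{248845688}$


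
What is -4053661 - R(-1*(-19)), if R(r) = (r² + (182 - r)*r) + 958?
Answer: -4058077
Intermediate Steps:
R(r) = 958 + r² + r*(182 - r) (R(r) = (r² + r*(182 - r)) + 958 = 958 + r² + r*(182 - r))
-4053661 - R(-1*(-19)) = -4053661 - (958 + 182*(-1*(-19))) = -4053661 - (958 + 182*19) = -4053661 - (958 + 3458) = -4053661 - 1*4416 = -4053661 - 4416 = -4058077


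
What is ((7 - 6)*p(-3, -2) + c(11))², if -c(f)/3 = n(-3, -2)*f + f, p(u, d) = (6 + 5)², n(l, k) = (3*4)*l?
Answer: 1628176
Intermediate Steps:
n(l, k) = 12*l
p(u, d) = 121 (p(u, d) = 11² = 121)
c(f) = 105*f (c(f) = -3*((12*(-3))*f + f) = -3*(-36*f + f) = -(-105)*f = 105*f)
((7 - 6)*p(-3, -2) + c(11))² = ((7 - 6)*121 + 105*11)² = (1*121 + 1155)² = (121 + 1155)² = 1276² = 1628176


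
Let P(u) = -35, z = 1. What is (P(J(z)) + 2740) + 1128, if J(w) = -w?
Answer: 3833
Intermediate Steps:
(P(J(z)) + 2740) + 1128 = (-35 + 2740) + 1128 = 2705 + 1128 = 3833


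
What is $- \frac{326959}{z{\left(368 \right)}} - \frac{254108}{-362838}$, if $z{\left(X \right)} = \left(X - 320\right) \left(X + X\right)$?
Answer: $- \frac{18276003703}{2136390144} \approx -8.5546$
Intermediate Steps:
$z{\left(X \right)} = 2 X \left(-320 + X\right)$ ($z{\left(X \right)} = \left(-320 + X\right) 2 X = 2 X \left(-320 + X\right)$)
$- \frac{326959}{z{\left(368 \right)}} - \frac{254108}{-362838} = - \frac{326959}{2 \cdot 368 \left(-320 + 368\right)} - \frac{254108}{-362838} = - \frac{326959}{2 \cdot 368 \cdot 48} - - \frac{127054}{181419} = - \frac{326959}{35328} + \frac{127054}{181419} = - \frac{18276003703}{2136390144}$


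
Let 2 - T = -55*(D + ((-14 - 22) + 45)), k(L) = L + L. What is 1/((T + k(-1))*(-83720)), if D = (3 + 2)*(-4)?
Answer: 1/50650600 ≈ 1.9743e-8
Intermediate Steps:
k(L) = 2*L
D = -20 (D = 5*(-4) = -20)
T = -603 (T = 2 - (-55)*(-20 + ((-14 - 22) + 45)) = 2 - (-55)*(-20 + (-36 + 45)) = 2 - (-55)*(-20 + 9) = 2 - (-55)*(-11) = 2 - 1*605 = 2 - 605 = -603)
1/((T + k(-1))*(-83720)) = 1/((-603 + 2*(-1))*(-83720)) = -1/83720/(-603 - 2) = -1/83720/(-605) = -1/605*(-1/83720) = 1/50650600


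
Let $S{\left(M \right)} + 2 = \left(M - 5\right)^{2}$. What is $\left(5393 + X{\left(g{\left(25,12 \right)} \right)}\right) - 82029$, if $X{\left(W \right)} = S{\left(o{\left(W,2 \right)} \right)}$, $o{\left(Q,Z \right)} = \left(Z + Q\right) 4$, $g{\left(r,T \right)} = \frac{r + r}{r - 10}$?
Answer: $- \frac{687341}{9} \approx -76371.0$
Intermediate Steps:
$g{\left(r,T \right)} = \frac{2 r}{-10 + r}$
$o{\left(Q,Z \right)} = 4 Q + 4 Z$ ($o{\left(Q,Z \right)} = \left(Q + Z\right) 4 = 4 Q + 4 Z$)
$S{\left(M \right)} = -2 + \left(-5 + M\right)^{2}$ ($S{\left(M \right)} = -2 + \left(M - 5\right)^{2} = -2 + \left(-5 + M\right)^{2}$)
$X{\left(W \right)} = -2 + \left(3 + 4 W\right)^{2}$ ($X{\left(W \right)} = -2 + \left(-5 + \left(4 W + 4 \cdot 2\right)\right)^{2} = -2 + \left(-5 + \left(4 W + 8\right)\right)^{2} = -2 + \left(-5 + \left(8 + 4 W\right)\right)^{2} = -2 + \left(3 + 4 W\right)^{2}$)
$\left(5393 + X{\left(g{\left(25,12 \right)} \right)}\right) - 82029 = \left(5393 - \left(2 - \left(3 + 4 \cdot 2 \cdot 25 \frac{1}{-10 + 25}\right)^{2}\right)\right) - 82029 = \left(5393 - \left(2 - \left(3 + 4 \cdot 2 \cdot 25 \cdot \frac{1}{15}\right)^{2}\right)\right) - 82029 = \left(5393 - \left(2 - \left(3 + 4 \cdot \frac{10}{3}\right)^{2}\right)\right) - 82029 = \left(5393 - \left(2 - \left(3 + \frac{40}{3}\right)^{2}\right)\right) - 82029 = \left(5393 - \left(2 - \left(\frac{49}{3}\right)^{2}\right)\right) - 82029 = \left(5393 + \left(-2 + \frac{2401}{9}\right)\right) - 82029 = \left(5393 + \frac{2383}{9}\right) - 82029 = \frac{50920}{9} - 82029 = - \frac{687341}{9}$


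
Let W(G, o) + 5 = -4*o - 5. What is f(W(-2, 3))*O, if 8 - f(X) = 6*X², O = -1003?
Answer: 2904688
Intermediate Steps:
W(G, o) = -10 - 4*o (W(G, o) = -5 + (-4*o - 5) = -5 + (-5 - 4*o) = -10 - 4*o)
f(X) = 8 - 6*X²
f(W(-2, 3))*O = (8 - 6*(-10 - 4*3)²)*(-1003) = (8 - 6*(-10 - 12)²)*(-1003) = (8 - 6*(-22)²)*(-1003) = (8 - 6*484)*(-1003) = (8 - 2904)*(-1003) = -2896*(-1003) = 2904688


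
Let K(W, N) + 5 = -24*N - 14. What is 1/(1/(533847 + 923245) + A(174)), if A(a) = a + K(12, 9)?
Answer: -1457092/88882611 ≈ -0.016393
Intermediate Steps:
K(W, N) = -19 - 24*N (K(W, N) = -5 + (-24*N - 14) = -5 + (-14 - 24*N) = -19 - 24*N)
A(a) = -235 + a (A(a) = a + (-19 - 24*9) = a + (-19 - 216) = a - 235 = -235 + a)
1/(1/(533847 + 923245) + A(174)) = 1/(1/(533847 + 923245) + (-235 + 174)) = 1/(1/1457092 - 61) = 1/(-88882611/1457092) = -1457092/88882611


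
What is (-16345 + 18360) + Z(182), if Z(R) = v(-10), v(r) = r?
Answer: 2005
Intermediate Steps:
Z(R) = -10
(-16345 + 18360) + Z(182) = (-16345 + 18360) - 10 = 2015 - 10 = 2005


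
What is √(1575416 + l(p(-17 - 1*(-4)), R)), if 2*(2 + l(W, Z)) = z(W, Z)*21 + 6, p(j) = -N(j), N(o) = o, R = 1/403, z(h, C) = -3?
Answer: √6301542/2 ≈ 1255.1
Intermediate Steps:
R = 1/403 ≈ 0.0024814
p(j) = -j
l(W, Z) = -61/2 (l(W, Z) = -2 + (-3*21 + 6)/2 = -2 + (-63 + 6)/2 = -2 + (½)*(-57) = -2 - 57/2 = -61/2)
√(1575416 + l(p(-17 - 1*(-4)), R)) = √(1575416 - 61/2) = √(3150771/2) = √6301542/2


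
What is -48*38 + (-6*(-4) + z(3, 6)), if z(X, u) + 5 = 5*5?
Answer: -1780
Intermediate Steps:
z(X, u) = 20 (z(X, u) = -5 + 5*5 = -5 + 25 = 20)
-48*38 + (-6*(-4) + z(3, 6)) = -48*38 + (-6*(-4) + 20) = -1824 + (24 + 20) = -1824 + 44 = -1780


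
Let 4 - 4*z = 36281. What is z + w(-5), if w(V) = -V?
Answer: -36257/4 ≈ -9064.3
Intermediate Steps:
z = -36277/4 (z = 1 - 1/4*36281 = 1 - 36281/4 = -36277/4 ≈ -9069.3)
z + w(-5) = -36277/4 - 1*(-5) = -36277/4 + 5 = -36257/4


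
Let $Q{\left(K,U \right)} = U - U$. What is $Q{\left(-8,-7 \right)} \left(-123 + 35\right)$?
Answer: $0$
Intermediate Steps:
$Q{\left(K,U \right)} = 0$
$Q{\left(-8,-7 \right)} \left(-123 + 35\right) = 0 \left(-123 + 35\right) = 0 \left(-88\right) = 0$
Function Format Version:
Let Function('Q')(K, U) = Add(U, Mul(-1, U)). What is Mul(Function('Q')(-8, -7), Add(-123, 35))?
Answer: 0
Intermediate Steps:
Function('Q')(K, U) = 0
Mul(Function('Q')(-8, -7), Add(-123, 35)) = Mul(0, Add(-123, 35)) = Mul(0, -88) = 0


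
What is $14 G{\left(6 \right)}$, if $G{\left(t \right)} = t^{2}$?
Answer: $504$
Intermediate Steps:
$14 G{\left(6 \right)} = 14 \cdot 6^{2} = 14 \cdot 36 = 504$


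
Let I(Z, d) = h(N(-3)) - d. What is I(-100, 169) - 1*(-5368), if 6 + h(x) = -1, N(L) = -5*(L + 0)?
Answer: 5192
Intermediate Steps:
N(L) = -5*L
h(x) = -7 (h(x) = -6 - 1 = -7)
I(Z, d) = -7 - d
I(-100, 169) - 1*(-5368) = (-7 - 1*169) - 1*(-5368) = (-7 - 169) + 5368 = -176 + 5368 = 5192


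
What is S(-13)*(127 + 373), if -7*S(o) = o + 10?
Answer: 1500/7 ≈ 214.29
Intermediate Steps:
S(o) = -10/7 - o/7 (S(o) = -(o + 10)/7 = -(10 + o)/7 = -10/7 - o/7)
S(-13)*(127 + 373) = (-10/7 - ⅐*(-13))*(127 + 373) = (-10/7 + 13/7)*500 = (3/7)*500 = 1500/7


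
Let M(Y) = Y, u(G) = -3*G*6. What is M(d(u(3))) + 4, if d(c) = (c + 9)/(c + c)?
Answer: 53/12 ≈ 4.4167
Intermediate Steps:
u(G) = -18*G
d(c) = (9 + c)/(2*c) (d(c) = (9 + c)/((2*c)) = (9 + c)*(1/(2*c)) = (9 + c)/(2*c))
M(d(u(3))) + 4 = (9 - 18*3)/(2*((-18*3))) + 4 = (½)*(9 - 54)/(-54) + 4 = (½)*(-1/54)*(-45) + 4 = 5/12 + 4 = 53/12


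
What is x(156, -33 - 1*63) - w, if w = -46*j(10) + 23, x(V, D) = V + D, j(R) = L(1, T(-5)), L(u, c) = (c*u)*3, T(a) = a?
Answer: -653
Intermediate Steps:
L(u, c) = 3*c*u
j(R) = -15 (j(R) = 3*(-5)*1 = -15)
x(V, D) = D + V
w = 713 (w = -46*(-15) + 23 = 690 + 23 = 713)
x(156, -33 - 1*63) - w = ((-33 - 1*63) + 156) - 1*713 = ((-33 - 63) + 156) - 713 = (-96 + 156) - 713 = 60 - 713 = -653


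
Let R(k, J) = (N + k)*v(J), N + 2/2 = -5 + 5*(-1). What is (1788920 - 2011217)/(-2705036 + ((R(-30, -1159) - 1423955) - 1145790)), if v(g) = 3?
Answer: 222297/5274904 ≈ 0.042142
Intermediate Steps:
N = -11 (N = -1 + (-5 + 5*(-1)) = -1 + (-5 - 5) = -1 - 10 = -11)
R(k, J) = -33 + 3*k (R(k, J) = (-11 + k)*3 = -33 + 3*k)
(1788920 - 2011217)/(-2705036 + ((R(-30, -1159) - 1423955) - 1145790)) = (1788920 - 2011217)/(-2705036 + (((-33 + 3*(-30)) - 1423955) - 1145790)) = -222297/(-2705036 + (((-33 - 90) - 1423955) - 1145790)) = -222297/(-2705036 + ((-123 - 1423955) - 1145790)) = -222297/(-2705036 + (-1424078 - 1145790)) = -222297/(-2705036 - 2569868) = -222297/(-5274904) = -222297*(-1/5274904) = 222297/5274904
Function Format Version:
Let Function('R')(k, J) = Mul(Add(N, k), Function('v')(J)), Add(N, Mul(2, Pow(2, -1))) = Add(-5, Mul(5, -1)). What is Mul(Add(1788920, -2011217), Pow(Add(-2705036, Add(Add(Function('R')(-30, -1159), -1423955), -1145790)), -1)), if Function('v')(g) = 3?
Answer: Rational(222297, 5274904) ≈ 0.042142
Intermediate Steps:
N = -11 (N = Add(-1, Add(-5, Mul(5, -1))) = Add(-1, Add(-5, -5)) = Add(-1, -10) = -11)
Function('R')(k, J) = Add(-33, Mul(3, k)) (Function('R')(k, J) = Mul(Add(-11, k), 3) = Add(-33, Mul(3, k)))
Mul(Add(1788920, -2011217), Pow(Add(-2705036, Add(Add(Function('R')(-30, -1159), -1423955), -1145790)), -1)) = Mul(Add(1788920, -2011217), Pow(Add(-2705036, Add(Add(Add(-33, Mul(3, -30)), -1423955), -1145790)), -1)) = Mul(-222297, Pow(Add(-2705036, Add(Add(Add(-33, -90), -1423955), -1145790)), -1)) = Mul(-222297, Pow(Add(-2705036, Add(Add(-123, -1423955), -1145790)), -1)) = Mul(-222297, Pow(Add(-2705036, Add(-1424078, -1145790)), -1)) = Mul(-222297, Pow(Add(-2705036, -2569868), -1)) = Mul(-222297, Pow(-5274904, -1)) = Mul(-222297, Rational(-1, 5274904)) = Rational(222297, 5274904)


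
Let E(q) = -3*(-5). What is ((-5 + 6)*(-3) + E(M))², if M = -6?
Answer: 144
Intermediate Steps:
E(q) = 15
((-5 + 6)*(-3) + E(M))² = ((-5 + 6)*(-3) + 15)² = (1*(-3) + 15)² = (-3 + 15)² = 12² = 144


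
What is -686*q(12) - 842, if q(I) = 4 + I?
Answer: -11818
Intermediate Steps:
-686*q(12) - 842 = -686*(4 + 12) - 842 = -686*16 - 842 = -10976 - 842 = -11818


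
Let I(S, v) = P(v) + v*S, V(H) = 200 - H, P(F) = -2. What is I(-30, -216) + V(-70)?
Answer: 6748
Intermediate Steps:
I(S, v) = -2 + S*v (I(S, v) = -2 + v*S = -2 + S*v)
I(-30, -216) + V(-70) = (-2 - 30*(-216)) + (200 - 1*(-70)) = (-2 + 6480) + (200 + 70) = 6478 + 270 = 6748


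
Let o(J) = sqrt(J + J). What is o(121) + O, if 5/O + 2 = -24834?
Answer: -5/24836 + 11*sqrt(2) ≈ 15.556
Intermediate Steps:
O = -5/24836 (O = 5/(-2 - 24834) = 5/(-24836) = 5*(-1/24836) = -5/24836 ≈ -0.00020132)
o(J) = sqrt(2)*sqrt(J) (o(J) = sqrt(2*J) = sqrt(2)*sqrt(J))
o(121) + O = sqrt(2)*sqrt(121) - 5/24836 = sqrt(2)*11 - 5/24836 = 11*sqrt(2) - 5/24836 = -5/24836 + 11*sqrt(2)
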